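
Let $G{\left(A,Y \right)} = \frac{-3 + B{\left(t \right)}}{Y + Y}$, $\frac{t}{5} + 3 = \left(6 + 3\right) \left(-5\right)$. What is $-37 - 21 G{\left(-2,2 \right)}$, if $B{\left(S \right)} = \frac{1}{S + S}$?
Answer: $- \frac{13593}{640} \approx -21.239$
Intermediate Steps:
$t = -240$ ($t = -15 + 5 \left(6 + 3\right) \left(-5\right) = -15 + 5 \cdot 9 \left(-5\right) = -15 + 5 \left(-45\right) = -15 - 225 = -240$)
$B{\left(S \right)} = \frac{1}{2 S}$
$G{\left(A,Y \right)} = - \frac{1441}{960 Y}$ ($G{\left(A,Y \right)} = \frac{-3 + \frac{1}{2 \left(-240\right)}}{Y + Y} = \frac{-3 + \frac{1}{2} \left(- \frac{1}{240}\right)}{2 Y} = \left(-3 - \frac{1}{480}\right) \frac{1}{2 Y} = - \frac{1441 \frac{1}{2 Y}}{480} = - \frac{1441}{960 Y}$)
$-37 - 21 G{\left(-2,2 \right)} = -37 - 21 \left(- \frac{1441}{960 \cdot 2}\right) = -37 - 21 \left(\left(- \frac{1441}{960}\right) \frac{1}{2}\right) = -37 - - \frac{10087}{640} = -37 + \frac{10087}{640} = - \frac{13593}{640}$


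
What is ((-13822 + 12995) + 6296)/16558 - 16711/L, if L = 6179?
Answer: -242907787/102311882 ≈ -2.3742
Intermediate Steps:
((-13822 + 12995) + 6296)/16558 - 16711/L = ((-13822 + 12995) + 6296)/16558 - 16711/6179 = (-827 + 6296)*(1/16558) - 16711*1/6179 = 5469*(1/16558) - 16711/6179 = 5469/16558 - 16711/6179 = -242907787/102311882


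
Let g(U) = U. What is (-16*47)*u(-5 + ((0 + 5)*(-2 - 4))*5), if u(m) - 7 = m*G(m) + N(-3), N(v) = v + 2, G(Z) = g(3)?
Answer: 345168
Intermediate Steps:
G(Z) = 3
N(v) = 2 + v
u(m) = 6 + 3*m (u(m) = 7 + (m*3 + (2 - 3)) = 7 + (3*m - 1) = 7 + (-1 + 3*m) = 6 + 3*m)
(-16*47)*u(-5 + ((0 + 5)*(-2 - 4))*5) = (-16*47)*(6 + 3*(-5 + ((0 + 5)*(-2 - 4))*5)) = -752*(6 + 3*(-5 + (5*(-6))*5)) = -752*(6 + 3*(-5 - 30*5)) = -752*(6 + 3*(-5 - 150)) = -752*(6 + 3*(-155)) = -752*(6 - 465) = -752*(-459) = 345168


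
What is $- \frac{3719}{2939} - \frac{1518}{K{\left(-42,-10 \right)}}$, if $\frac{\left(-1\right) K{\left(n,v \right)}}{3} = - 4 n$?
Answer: $\frac{431171}{246876} \approx 1.7465$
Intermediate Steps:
$K{\left(n,v \right)} = 12 n$ ($K{\left(n,v \right)} = - 3 \left(- 4 n\right) = 12 n$)
$- \frac{3719}{2939} - \frac{1518}{K{\left(-42,-10 \right)}} = - \frac{3719}{2939} - \frac{1518}{12 \left(-42\right)} = \left(-3719\right) \frac{1}{2939} - \frac{1518}{-504} = - \frac{3719}{2939} - - \frac{253}{84} = - \frac{3719}{2939} + \frac{253}{84} = \frac{431171}{246876}$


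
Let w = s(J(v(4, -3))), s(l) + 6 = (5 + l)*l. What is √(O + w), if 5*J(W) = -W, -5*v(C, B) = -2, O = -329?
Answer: I*√209621/25 ≈ 18.314*I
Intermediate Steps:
v(C, B) = ⅖ (v(C, B) = -⅕*(-2) = ⅖)
J(W) = -W/5 (J(W) = (-W)/5 = -W/5)
s(l) = -6 + l*(5 + l) (s(l) = -6 + (5 + l)*l = -6 + l*(5 + l))
w = -3996/625 (w = -6 + (-⅕*⅖)² + 5*(-⅕*⅖) = -6 + (-2/25)² + 5*(-2/25) = -6 + 4/625 - ⅖ = -3996/625 ≈ -6.3936)
√(O + w) = √(-329 - 3996/625) = √(-209621/625) = I*√209621/25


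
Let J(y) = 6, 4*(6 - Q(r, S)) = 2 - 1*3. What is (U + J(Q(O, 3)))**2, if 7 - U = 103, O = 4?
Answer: 8100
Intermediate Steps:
Q(r, S) = 25/4 (Q(r, S) = 6 - (2 - 1*3)/4 = 6 - (2 - 3)/4 = 6 - 1/4*(-1) = 6 + 1/4 = 25/4)
U = -96 (U = 7 - 1*103 = 7 - 103 = -96)
(U + J(Q(O, 3)))**2 = (-96 + 6)**2 = (-90)**2 = 8100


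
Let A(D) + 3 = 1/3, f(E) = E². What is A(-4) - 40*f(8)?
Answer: -7688/3 ≈ -2562.7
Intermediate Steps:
A(D) = -8/3 (A(D) = -3 + 1/3 = -3 + 1*(⅓) = -3 + ⅓ = -8/3)
A(-4) - 40*f(8) = -8/3 - 40*8² = -8/3 - 40*64 = -8/3 - 2560 = -7688/3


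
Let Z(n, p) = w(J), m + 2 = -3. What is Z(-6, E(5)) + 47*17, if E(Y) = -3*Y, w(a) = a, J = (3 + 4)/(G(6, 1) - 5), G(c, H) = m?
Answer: 7983/10 ≈ 798.30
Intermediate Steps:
m = -5 (m = -2 - 3 = -5)
G(c, H) = -5
J = -7/10 (J = (3 + 4)/(-5 - 5) = 7/(-10) = 7*(-1/10) = -7/10 ≈ -0.70000)
Z(n, p) = -7/10
Z(-6, E(5)) + 47*17 = -7/10 + 47*17 = -7/10 + 799 = 7983/10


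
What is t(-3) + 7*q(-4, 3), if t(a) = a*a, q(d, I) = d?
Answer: -19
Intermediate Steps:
t(a) = a²
t(-3) + 7*q(-4, 3) = (-3)² + 7*(-4) = 9 - 28 = -19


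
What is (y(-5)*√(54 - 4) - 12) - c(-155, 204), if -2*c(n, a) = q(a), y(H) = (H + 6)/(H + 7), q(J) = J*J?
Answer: 20796 + 5*√2/2 ≈ 20800.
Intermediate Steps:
q(J) = J²
y(H) = (6 + H)/(7 + H)
c(n, a) = -a²/2
(y(-5)*√(54 - 4) - 12) - c(-155, 204) = (((6 - 5)/(7 - 5))*√(54 - 4) - 12) - (-1)*204²/2 = ((1/2)*√50 - 12) - (-1)*41616/2 = (((½)*1)*(5*√2) - 12) - 1*(-20808) = ((5*√2)/2 - 12) + 20808 = (5*√2/2 - 12) + 20808 = (-12 + 5*√2/2) + 20808 = 20796 + 5*√2/2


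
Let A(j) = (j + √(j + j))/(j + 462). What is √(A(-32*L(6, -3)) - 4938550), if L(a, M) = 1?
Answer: √(-228284477190 + 860*I)/215 ≈ 4.1859e-6 + 2222.3*I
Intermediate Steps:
A(j) = (j + √2*√j)/(462 + j) (A(j) = (j + √(2*j))/(462 + j) = (j + √2*√j)/(462 + j))
√(A(-32*L(6, -3)) - 4938550) = √((-32*1 + √2*√(-32*1))/(462 - 32*1) - 4938550) = √((-32 + √2*√(-32))/(462 - 32) - 4938550) = √((-32 + √2*(4*I*√2))/430 - 4938550) = √((-32 + 8*I)/430 - 4938550) = √((-16/215 + 4*I/215) - 4938550) = √(-1061788266/215 + 4*I/215)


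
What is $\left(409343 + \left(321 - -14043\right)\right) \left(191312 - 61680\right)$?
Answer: $54925985824$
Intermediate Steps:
$\left(409343 + \left(321 - -14043\right)\right) \left(191312 - 61680\right) = \left(409343 + \left(321 + 14043\right)\right) 129632 = \left(409343 + 14364\right) 129632 = 423707 \cdot 129632 = 54925985824$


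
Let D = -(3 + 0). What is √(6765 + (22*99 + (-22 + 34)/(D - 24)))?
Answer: √80483/3 ≈ 94.565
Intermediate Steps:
D = -3 (D = -1*3 = -3)
√(6765 + (22*99 + (-22 + 34)/(D - 24))) = √(6765 + (22*99 + (-22 + 34)/(-3 - 24))) = √(6765 + (2178 + 12/(-27))) = √(6765 + (2178 + 12*(-1/27))) = √(6765 + (2178 - 4/9)) = √(6765 + 19598/9) = √(80483/9) = √80483/3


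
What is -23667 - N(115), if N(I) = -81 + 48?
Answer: -23634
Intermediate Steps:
N(I) = -33
-23667 - N(115) = -23667 - 1*(-33) = -23667 + 33 = -23634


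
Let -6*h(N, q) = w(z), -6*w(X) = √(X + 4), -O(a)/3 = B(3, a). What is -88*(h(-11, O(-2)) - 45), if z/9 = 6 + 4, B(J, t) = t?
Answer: 3960 - 22*√94/9 ≈ 3936.3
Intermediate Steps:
O(a) = -3*a
z = 90 (z = 9*(6 + 4) = 9*10 = 90)
w(X) = -√(4 + X)/6 (w(X) = -√(X + 4)/6 = -√(4 + X)/6)
h(N, q) = √94/36 (h(N, q) = -(-1)*√(4 + 90)/36 = -(-1)*√94/36 = √94/36)
-88*(h(-11, O(-2)) - 45) = -88*(√94/36 - 45) = -88*(-45 + √94/36) = 3960 - 22*√94/9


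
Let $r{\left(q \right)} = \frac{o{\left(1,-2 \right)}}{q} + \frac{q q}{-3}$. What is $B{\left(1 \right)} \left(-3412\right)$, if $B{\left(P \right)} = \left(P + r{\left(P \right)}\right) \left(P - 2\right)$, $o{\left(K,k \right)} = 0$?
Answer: $\frac{6824}{3} \approx 2274.7$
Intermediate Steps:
$r{\left(q \right)} = - \frac{q^{2}}{3}$ ($r{\left(q \right)} = \frac{0}{q} + \frac{q q}{-3} = 0 + q^{2} \left(- \frac{1}{3}\right) = 0 - \frac{q^{2}}{3} = - \frac{q^{2}}{3}$)
$B{\left(P \right)} = \left(-2 + P\right) \left(P - \frac{P^{2}}{3}\right)$ ($B{\left(P \right)} = \left(P - \frac{P^{2}}{3}\right) \left(P - 2\right) = \left(P - \frac{P^{2}}{3}\right) \left(-2 + P\right) = \left(-2 + P\right) \left(P - \frac{P^{2}}{3}\right)$)
$B{\left(1 \right)} \left(-3412\right) = \frac{1}{3} \cdot 1 \left(-6 - 1^{2} + 5 \cdot 1\right) \left(-3412\right) = \frac{1}{3} \cdot 1 \left(-6 - 1 + 5\right) \left(-3412\right) = \frac{1}{3} \cdot 1 \left(-2\right) \left(-3412\right) = \left(- \frac{2}{3}\right) \left(-3412\right) = \frac{6824}{3}$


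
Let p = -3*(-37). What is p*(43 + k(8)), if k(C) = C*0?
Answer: 4773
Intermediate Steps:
k(C) = 0
p = 111
p*(43 + k(8)) = 111*(43 + 0) = 111*43 = 4773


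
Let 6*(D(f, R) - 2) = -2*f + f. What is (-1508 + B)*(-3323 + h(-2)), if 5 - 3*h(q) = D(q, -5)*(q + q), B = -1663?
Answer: 31566248/3 ≈ 1.0522e+7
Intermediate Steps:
D(f, R) = 2 - f/6 (D(f, R) = 2 + (-2*f + f)/6 = 2 + (-f)/6 = 2 - f/6)
h(q) = 5/3 - 2*q*(2 - q/6)/3 (h(q) = 5/3 - (2 - q/6)*(q + q)/3 = 5/3 - (2 - q/6)*2*q/3 = 5/3 - 2*q*(2 - q/6)/3)
(-1508 + B)*(-3323 + h(-2)) = (-1508 - 1663)*(-3323 + (5/3 + (⅑)*(-2)*(-12 - 2))) = -3171*(-3323 + (5/3 + (⅑)*(-2)*(-14))) = -3171*(-3323 + (5/3 + 28/9)) = -3171*(-3323 + 43/9) = -3171*(-29864/9) = 31566248/3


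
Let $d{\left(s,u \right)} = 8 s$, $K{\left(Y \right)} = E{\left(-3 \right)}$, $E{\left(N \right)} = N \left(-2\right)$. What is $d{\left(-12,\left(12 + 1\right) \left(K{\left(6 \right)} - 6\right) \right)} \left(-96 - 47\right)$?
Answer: $13728$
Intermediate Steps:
$E{\left(N \right)} = - 2 N$
$K{\left(Y \right)} = 6$ ($K{\left(Y \right)} = \left(-2\right) \left(-3\right) = 6$)
$d{\left(-12,\left(12 + 1\right) \left(K{\left(6 \right)} - 6\right) \right)} \left(-96 - 47\right) = 8 \left(-12\right) \left(-96 - 47\right) = \left(-96\right) \left(-143\right) = 13728$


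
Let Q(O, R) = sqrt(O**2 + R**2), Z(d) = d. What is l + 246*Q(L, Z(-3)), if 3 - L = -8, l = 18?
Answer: 18 + 246*sqrt(130) ≈ 2822.8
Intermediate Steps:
L = 11 (L = 3 - 1*(-8) = 3 + 8 = 11)
l + 246*Q(L, Z(-3)) = 18 + 246*sqrt(11**2 + (-3)**2) = 18 + 246*sqrt(121 + 9) = 18 + 246*sqrt(130)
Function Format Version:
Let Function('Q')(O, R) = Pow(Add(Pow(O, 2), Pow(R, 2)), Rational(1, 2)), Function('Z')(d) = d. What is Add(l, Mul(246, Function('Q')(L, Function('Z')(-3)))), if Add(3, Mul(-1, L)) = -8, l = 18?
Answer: Add(18, Mul(246, Pow(130, Rational(1, 2)))) ≈ 2822.8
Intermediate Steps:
L = 11 (L = Add(3, Mul(-1, -8)) = Add(3, 8) = 11)
Add(l, Mul(246, Function('Q')(L, Function('Z')(-3)))) = Add(18, Mul(246, Pow(Add(Pow(11, 2), Pow(-3, 2)), Rational(1, 2)))) = Add(18, Mul(246, Pow(Add(121, 9), Rational(1, 2)))) = Add(18, Mul(246, Pow(130, Rational(1, 2))))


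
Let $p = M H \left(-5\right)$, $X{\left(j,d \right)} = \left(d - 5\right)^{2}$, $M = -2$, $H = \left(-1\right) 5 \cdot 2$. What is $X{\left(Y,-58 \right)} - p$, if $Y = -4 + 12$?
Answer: $4069$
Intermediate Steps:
$H = -10$ ($H = \left(-5\right) 2 = -10$)
$Y = 8$
$X{\left(j,d \right)} = \left(-5 + d\right)^{2}$
$p = -100$ ($p = \left(-2\right) \left(-10\right) \left(-5\right) = 20 \left(-5\right) = -100$)
$X{\left(Y,-58 \right)} - p = \left(-5 - 58\right)^{2} - -100 = \left(-63\right)^{2} + 100 = 3969 + 100 = 4069$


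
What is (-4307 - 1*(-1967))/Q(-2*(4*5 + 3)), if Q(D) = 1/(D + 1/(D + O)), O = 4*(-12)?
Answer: 5060250/47 ≈ 1.0766e+5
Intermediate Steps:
O = -48
Q(D) = 1/(D + 1/(-48 + D)) (Q(D) = 1/(D + 1/(D - 48)) = 1/(D + 1/(-48 + D)))
(-4307 - 1*(-1967))/Q(-2*(4*5 + 3)) = (-4307 - 1*(-1967))/(((-48 - 2*(4*5 + 3))/(1 + (-2*(4*5 + 3))**2 - (-96)*(4*5 + 3)))) = (-4307 + 1967)/(((-48 - 2*(20 + 3))/(1 + (-2*(20 + 3))**2 - (-96)*(20 + 3)))) = -2340*(1 + (-2*23)**2 - (-96)*23)/(-48 - 2*23) = -2340*(1 + (-46)**2 - 48*(-46))/(-48 - 46) = -2340/(-94/(1 + 2116 + 2208)) = -2340/(-94/4325) = -2340*(-4325/94) = 5060250/47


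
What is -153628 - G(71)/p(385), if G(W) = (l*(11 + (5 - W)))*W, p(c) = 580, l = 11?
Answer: -17812257/116 ≈ -1.5355e+5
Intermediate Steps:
G(W) = W*(176 - 11*W) (G(W) = (11*(11 + (5 - W)))*W = (11*(16 - W))*W = (176 - 11*W)*W = W*(176 - 11*W))
-153628 - G(71)/p(385) = -153628 - 11*71*(16 - 1*71)/580 = -153628 - 11*71*(16 - 71)/580 = -153628 - 11*71*(-55)/580 = -153628 - (-42955)/580 = -153628 - 1*(-8591/116) = -153628 + 8591/116 = -17812257/116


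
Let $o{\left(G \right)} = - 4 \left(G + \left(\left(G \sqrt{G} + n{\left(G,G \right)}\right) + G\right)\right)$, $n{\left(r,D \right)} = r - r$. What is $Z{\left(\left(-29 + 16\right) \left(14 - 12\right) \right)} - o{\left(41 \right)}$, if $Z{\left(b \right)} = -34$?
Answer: $294 + 164 \sqrt{41} \approx 1344.1$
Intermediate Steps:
$n{\left(r,D \right)} = 0$
$o{\left(G \right)} = - 8 G - 4 G^{\frac{3}{2}}$ ($o{\left(G \right)} = - 4 \left(G + \left(\left(G \sqrt{G} + 0\right) + G\right)\right) = - 4 \left(G + \left(\left(G^{\frac{3}{2}} + 0\right) + G\right)\right) = - 4 \left(G + \left(G^{\frac{3}{2}} + G\right)\right) = - 4 \left(G + \left(G + G^{\frac{3}{2}}\right)\right) = - 4 \left(G^{\frac{3}{2}} + 2 G\right) = - 8 G - 4 G^{\frac{3}{2}}$)
$Z{\left(\left(-29 + 16\right) \left(14 - 12\right) \right)} - o{\left(41 \right)} = -34 - \left(\left(-8\right) 41 - 4 \cdot 41^{\frac{3}{2}}\right) = -34 - \left(-328 - 4 \cdot 41 \sqrt{41}\right) = -34 - \left(-328 - 164 \sqrt{41}\right) = -34 + \left(328 + 164 \sqrt{41}\right) = 294 + 164 \sqrt{41}$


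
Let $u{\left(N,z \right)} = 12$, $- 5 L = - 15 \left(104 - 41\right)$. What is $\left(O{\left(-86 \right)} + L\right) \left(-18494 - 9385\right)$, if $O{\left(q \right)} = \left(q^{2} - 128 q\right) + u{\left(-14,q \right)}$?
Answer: $-518688795$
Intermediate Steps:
$L = 189$ ($L = - \frac{\left(-15\right) \left(104 - 41\right)}{5} = - \frac{\left(-15\right) 63}{5} = \left(- \frac{1}{5}\right) \left(-945\right) = 189$)
$O{\left(q \right)} = 12 + q^{2} - 128 q$ ($O{\left(q \right)} = \left(q^{2} - 128 q\right) + 12 = 12 + q^{2} - 128 q$)
$\left(O{\left(-86 \right)} + L\right) \left(-18494 - 9385\right) = \left(\left(12 + \left(-86\right)^{2} - -11008\right) + 189\right) \left(-18494 - 9385\right) = \left(\left(12 + 7396 + 11008\right) + 189\right) \left(-27879\right) = \left(18416 + 189\right) \left(-27879\right) = 18605 \left(-27879\right) = -518688795$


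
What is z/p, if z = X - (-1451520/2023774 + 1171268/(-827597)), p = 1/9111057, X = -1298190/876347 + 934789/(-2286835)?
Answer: 3705926552589826546676058054681/1678270106260510880075555 ≈ 2.2082e+6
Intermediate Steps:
X = -3787945864433/2004060991745 (X = -1298190*1/876347 + 934789*(-1/2286835) = -1298190/876347 - 934789/2286835 = -3787945864433/2004060991745 ≈ -1.8901)
p = 1/9111057 ≈ 1.0976e-7
z = 406750451960713948631433/1678270106260510880075555 (z = -3787945864433/2004060991745 - (-1451520/2023774 + 1171268/(-827597)) = -3787945864433/2004060991745 - (-1451520*1/2023774 + 1171268*(-1/827597)) = -3787945864433/2004060991745 - (-725760/1011887 - 1171268/827597) = -3787945864433/2004060991745 - 1*(-1785827661436/837434645539) = -3787945864433/2004060991745 + 1785827661436/837434645539 = 406750451960713948631433/1678270106260510880075555 ≈ 0.24236)
z/p = 406750451960713948631433/(1678270106260510880075555*(1/9111057)) = (406750451960713948631433/1678270106260510880075555)*9111057 = 3705926552589826546676058054681/1678270106260510880075555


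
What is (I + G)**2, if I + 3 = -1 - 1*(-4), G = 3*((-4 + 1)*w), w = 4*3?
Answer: 11664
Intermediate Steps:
w = 12
G = -108 (G = 3*((-4 + 1)*12) = 3*(-3*12) = 3*(-36) = -108)
I = 0 (I = -3 + (-1 - 1*(-4)) = -3 + (-1 + 4) = -3 + 3 = 0)
(I + G)**2 = (0 - 108)**2 = (-108)**2 = 11664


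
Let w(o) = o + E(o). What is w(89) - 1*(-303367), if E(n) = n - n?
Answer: 303456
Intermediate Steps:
E(n) = 0
w(o) = o (w(o) = o + 0 = o)
w(89) - 1*(-303367) = 89 - 1*(-303367) = 89 + 303367 = 303456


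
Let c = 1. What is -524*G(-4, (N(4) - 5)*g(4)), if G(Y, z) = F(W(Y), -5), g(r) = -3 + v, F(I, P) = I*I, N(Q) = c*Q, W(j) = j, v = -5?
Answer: -8384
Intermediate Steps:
N(Q) = Q (N(Q) = 1*Q = Q)
F(I, P) = I**2
g(r) = -8 (g(r) = -3 - 5 = -8)
G(Y, z) = Y**2
-524*G(-4, (N(4) - 5)*g(4)) = -524*(-4)**2 = -524*16 = -8384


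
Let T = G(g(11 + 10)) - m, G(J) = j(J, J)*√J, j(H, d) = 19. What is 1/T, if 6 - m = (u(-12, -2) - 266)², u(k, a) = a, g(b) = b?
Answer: 71818/5157817543 - 19*√21/5157817543 ≈ 1.3907e-5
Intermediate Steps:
G(J) = 19*√J
m = -71818 (m = 6 - (-2 - 266)² = 6 - 1*(-268)² = 6 - 1*71824 = 6 - 71824 = -71818)
T = 71818 + 19*√21 (T = 19*√(11 + 10) - 1*(-71818) = 19*√21 + 71818 = 71818 + 19*√21 ≈ 71905.)
1/T = 1/(71818 + 19*√21)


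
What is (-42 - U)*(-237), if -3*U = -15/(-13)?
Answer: 128217/13 ≈ 9862.8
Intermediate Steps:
U = -5/13 (U = -(-5)/(-13) = -(-5)*(-1)/13 = -⅓*15/13 = -5/13 ≈ -0.38462)
(-42 - U)*(-237) = (-42 - 1*(-5/13))*(-237) = (-42 + 5/13)*(-237) = -541/13*(-237) = 128217/13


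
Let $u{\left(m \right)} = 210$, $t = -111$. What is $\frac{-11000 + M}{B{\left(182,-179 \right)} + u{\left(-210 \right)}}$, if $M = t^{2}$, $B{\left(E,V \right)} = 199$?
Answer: $\frac{1321}{409} \approx 3.2298$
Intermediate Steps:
$M = 12321$ ($M = \left(-111\right)^{2} = 12321$)
$\frac{-11000 + M}{B{\left(182,-179 \right)} + u{\left(-210 \right)}} = \frac{-11000 + 12321}{199 + 210} = \frac{1321}{409}$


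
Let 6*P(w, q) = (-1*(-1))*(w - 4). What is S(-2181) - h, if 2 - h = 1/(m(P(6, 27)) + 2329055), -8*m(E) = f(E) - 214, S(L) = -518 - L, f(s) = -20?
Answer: 15474435761/9316337 ≈ 1661.0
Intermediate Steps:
P(w, q) = -⅔ + w/6 (P(w, q) = ((-1*(-1))*(w - 4))/6 = (1*(-4 + w))/6 = (-4 + w)/6 = -⅔ + w/6)
m(E) = 117/4 (m(E) = -(-20 - 214)/8 = -⅛*(-234) = 117/4)
h = 18632670/9316337 (h = 2 - 1/(117/4 + 2329055) = 2 - 1/9316337/4 = 2 - 1*4/9316337 = 2 - 4/9316337 = 18632670/9316337 ≈ 2.0000)
S(-2181) - h = (-518 - 1*(-2181)) - 1*18632670/9316337 = (-518 + 2181) - 18632670/9316337 = 1663 - 18632670/9316337 = 15474435761/9316337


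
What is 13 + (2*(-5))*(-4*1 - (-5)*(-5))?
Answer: 303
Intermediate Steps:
13 + (2*(-5))*(-4*1 - (-5)*(-5)) = 13 - 10*(-4 - 1*25) = 13 - 10*(-4 - 25) = 13 - 10*(-29) = 13 + 290 = 303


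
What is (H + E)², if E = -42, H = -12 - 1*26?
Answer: 6400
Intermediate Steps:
H = -38 (H = -12 - 26 = -38)
(H + E)² = (-38 - 42)² = (-80)² = 6400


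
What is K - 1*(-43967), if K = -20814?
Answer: 23153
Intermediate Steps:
K - 1*(-43967) = -20814 - 1*(-43967) = -20814 + 43967 = 23153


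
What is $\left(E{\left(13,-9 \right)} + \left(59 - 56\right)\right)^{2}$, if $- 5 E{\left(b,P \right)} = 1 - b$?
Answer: $\frac{729}{25} \approx 29.16$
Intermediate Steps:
$E{\left(b,P \right)} = - \frac{1}{5} + \frac{b}{5}$ ($E{\left(b,P \right)} = - \frac{1 - b}{5} = - \frac{1}{5} + \frac{b}{5}$)
$\left(E{\left(13,-9 \right)} + \left(59 - 56\right)\right)^{2} = \left(\left(- \frac{1}{5} + \frac{1}{5} \cdot 13\right) + \left(59 - 56\right)\right)^{2} = \left(\left(- \frac{1}{5} + \frac{13}{5}\right) + \left(59 - 56\right)\right)^{2} = \left(\frac{12}{5} + 3\right)^{2} = \left(\frac{27}{5}\right)^{2} = \frac{729}{25}$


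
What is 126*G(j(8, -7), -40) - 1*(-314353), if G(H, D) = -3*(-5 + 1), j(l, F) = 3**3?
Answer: 315865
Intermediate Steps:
j(l, F) = 27
G(H, D) = 12 (G(H, D) = -3*(-4) = 12)
126*G(j(8, -7), -40) - 1*(-314353) = 126*12 - 1*(-314353) = 1512 + 314353 = 315865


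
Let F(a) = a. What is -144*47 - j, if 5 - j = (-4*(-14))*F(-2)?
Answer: -6885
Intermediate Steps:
j = 117 (j = 5 - (-4*(-14))*(-2) = 5 - 56*(-2) = 5 - 1*(-112) = 5 + 112 = 117)
-144*47 - j = -144*47 - 1*117 = -6768 - 117 = -6885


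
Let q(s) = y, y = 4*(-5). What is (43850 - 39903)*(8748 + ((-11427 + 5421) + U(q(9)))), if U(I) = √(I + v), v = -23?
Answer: 10822674 + 3947*I*√43 ≈ 1.0823e+7 + 25882.0*I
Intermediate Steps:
y = -20
q(s) = -20
U(I) = √(-23 + I) (U(I) = √(I - 23) = √(-23 + I))
(43850 - 39903)*(8748 + ((-11427 + 5421) + U(q(9)))) = (43850 - 39903)*(8748 + ((-11427 + 5421) + √(-23 - 20))) = 3947*(8748 + (-6006 + √(-43))) = 3947*(8748 + (-6006 + I*√43)) = 3947*(2742 + I*√43) = 10822674 + 3947*I*√43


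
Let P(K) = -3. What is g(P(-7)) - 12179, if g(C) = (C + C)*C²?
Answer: -12233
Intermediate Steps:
g(C) = 2*C³ (g(C) = (2*C)*C² = 2*C³)
g(P(-7)) - 12179 = 2*(-3)³ - 12179 = 2*(-27) - 12179 = -54 - 12179 = -12233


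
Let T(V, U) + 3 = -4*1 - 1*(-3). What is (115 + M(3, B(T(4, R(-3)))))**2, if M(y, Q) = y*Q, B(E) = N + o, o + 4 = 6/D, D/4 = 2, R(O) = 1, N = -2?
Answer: 157609/16 ≈ 9850.6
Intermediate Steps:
D = 8 (D = 4*2 = 8)
o = -13/4 (o = -4 + 6/8 = -4 + 6*(1/8) = -4 + 3/4 = -13/4 ≈ -3.2500)
T(V, U) = -4 (T(V, U) = -3 + (-4*1 - 1*(-3)) = -3 + (-4 + 3) = -3 - 1 = -4)
B(E) = -21/4 (B(E) = -2 - 13/4 = -21/4)
M(y, Q) = Q*y
(115 + M(3, B(T(4, R(-3)))))**2 = (115 - 21/4*3)**2 = (115 - 63/4)**2 = (397/4)**2 = 157609/16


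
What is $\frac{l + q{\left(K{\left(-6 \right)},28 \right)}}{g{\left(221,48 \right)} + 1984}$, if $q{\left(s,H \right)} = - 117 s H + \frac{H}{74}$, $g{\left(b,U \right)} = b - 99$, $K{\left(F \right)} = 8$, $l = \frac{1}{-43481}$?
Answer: $- \frac{1561583077}{125486166} \approx -12.444$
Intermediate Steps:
$l = - \frac{1}{43481} \approx -2.2999 \cdot 10^{-5}$
$g{\left(b,U \right)} = -99 + b$
$q{\left(s,H \right)} = \frac{H}{74} - 117 H s$ ($q{\left(s,H \right)} = - 117 H s + H \frac{1}{74} = - 117 H s + \frac{H}{74} = \frac{H}{74} - 117 H s$)
$\frac{l + q{\left(K{\left(-6 \right)},28 \right)}}{g{\left(221,48 \right)} + 1984} = \frac{- \frac{1}{43481} + \frac{1}{74} \cdot 28 \left(1 - 69264\right)}{\left(-99 + 221\right) + 1984} = \frac{- \frac{1}{43481} + \frac{1}{74} \cdot 28 \left(1 - 69264\right)}{122 + 1984} = \frac{- \frac{1}{43481} + \frac{1}{74} \cdot 28 \left(-69263\right)}{2106} = \left(- \frac{1}{43481} - \frac{969682}{37}\right) \frac{1}{2106} = \left(- \frac{42162743079}{1608797}\right) \frac{1}{2106} = - \frac{1561583077}{125486166}$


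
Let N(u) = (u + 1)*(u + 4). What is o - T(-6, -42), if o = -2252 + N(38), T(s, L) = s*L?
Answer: -866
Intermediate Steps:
T(s, L) = L*s
N(u) = (1 + u)*(4 + u)
o = -614 (o = -2252 + (4 + 38² + 5*38) = -2252 + (4 + 1444 + 190) = -2252 + 1638 = -614)
o - T(-6, -42) = -614 - (-42)*(-6) = -614 - 1*252 = -614 - 252 = -866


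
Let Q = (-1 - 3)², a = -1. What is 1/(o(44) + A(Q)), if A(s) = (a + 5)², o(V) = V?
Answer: 1/60 ≈ 0.016667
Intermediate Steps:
Q = 16 (Q = (-4)² = 16)
A(s) = 16 (A(s) = (-1 + 5)² = 4² = 16)
1/(o(44) + A(Q)) = 1/(44 + 16) = 1/60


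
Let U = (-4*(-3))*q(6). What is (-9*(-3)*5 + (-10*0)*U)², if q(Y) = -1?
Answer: 18225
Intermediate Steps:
U = -12 (U = -4*(-3)*(-1) = 12*(-1) = -12)
(-9*(-3)*5 + (-10*0)*U)² = (-9*(-3)*5 - 10*0*(-12))² = (27*5 + 0*(-12))² = (135 + 0)² = 135² = 18225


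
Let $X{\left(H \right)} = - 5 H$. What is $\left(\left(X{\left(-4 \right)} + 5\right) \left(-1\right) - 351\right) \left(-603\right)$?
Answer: $226728$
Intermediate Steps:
$\left(\left(X{\left(-4 \right)} + 5\right) \left(-1\right) - 351\right) \left(-603\right) = \left(\left(\left(-5\right) \left(-4\right) + 5\right) \left(-1\right) - 351\right) \left(-603\right) = \left(\left(20 + 5\right) \left(-1\right) - 351\right) \left(-603\right) = \left(25 \left(-1\right) - 351\right) \left(-603\right) = \left(-25 - 351\right) \left(-603\right) = \left(-376\right) \left(-603\right) = 226728$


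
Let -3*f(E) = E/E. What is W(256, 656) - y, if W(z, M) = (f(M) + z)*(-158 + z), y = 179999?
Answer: -464831/3 ≈ -1.5494e+5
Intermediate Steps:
f(E) = -1/3 (f(E) = -E/(3*E) = -1/3*1 = -1/3)
W(z, M) = (-158 + z)*(-1/3 + z) (W(z, M) = (-1/3 + z)*(-158 + z) = (-158 + z)*(-1/3 + z))
W(256, 656) - y = (158/3 + 256**2 - 475/3*256) - 1*179999 = (158/3 + 65536 - 121600/3) - 179999 = 75166/3 - 179999 = -464831/3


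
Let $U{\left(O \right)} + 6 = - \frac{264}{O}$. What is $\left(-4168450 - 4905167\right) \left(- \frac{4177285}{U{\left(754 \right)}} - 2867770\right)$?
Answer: $\frac{2285948708499995}{114} \approx 2.0052 \cdot 10^{13}$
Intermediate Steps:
$U{\left(O \right)} = -6 - \frac{264}{O}$
$\left(-4168450 - 4905167\right) \left(- \frac{4177285}{U{\left(754 \right)}} - 2867770\right) = \left(-4168450 - 4905167\right) \left(- \frac{4177285}{-6 - \frac{264}{754}} - 2867770\right) = - 9073617 \left(- \frac{4177285}{-6 - \frac{132}{377}} - 2867770\right) = - 9073617 \left(- \frac{4177285}{- \frac{2394}{377}} - 2867770\right) = - 9073617 \left(\left(-4177285\right) \left(- \frac{377}{2394}\right) - 2867770\right) = - 9073617 \left(\frac{224976635}{342} - 2867770\right) = \left(-9073617\right) \left(- \frac{755800705}{342}\right) = \frac{2285948708499995}{114}$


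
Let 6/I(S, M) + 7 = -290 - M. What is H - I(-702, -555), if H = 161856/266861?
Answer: 6692947/11475023 ≈ 0.58326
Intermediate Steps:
I(S, M) = 6/(-297 - M) (I(S, M) = 6/(-7 + (-290 - M)) = 6/(-297 - M))
H = 161856/266861 (H = 161856*(1/266861) = 161856/266861 ≈ 0.60652)
H - I(-702, -555) = 161856/266861 - (-6)/(297 - 555) = 161856/266861 - (-6)/(-258) = 161856/266861 - (-6)*(-1)/258 = 161856/266861 - 1*1/43 = 161856/266861 - 1/43 = 6692947/11475023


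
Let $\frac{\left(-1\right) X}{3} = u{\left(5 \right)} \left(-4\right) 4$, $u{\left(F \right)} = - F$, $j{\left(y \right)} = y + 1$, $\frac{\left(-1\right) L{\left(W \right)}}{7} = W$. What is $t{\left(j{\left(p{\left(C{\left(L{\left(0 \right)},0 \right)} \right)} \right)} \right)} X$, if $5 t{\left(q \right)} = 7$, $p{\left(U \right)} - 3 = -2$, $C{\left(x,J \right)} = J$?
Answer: $-336$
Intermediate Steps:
$L{\left(W \right)} = - 7 W$
$p{\left(U \right)} = 1$ ($p{\left(U \right)} = 3 - 2 = 1$)
$j{\left(y \right)} = 1 + y$
$t{\left(q \right)} = \frac{7}{5}$ ($t{\left(q \right)} = \frac{1}{5} \cdot 7 = \frac{7}{5}$)
$X = -240$ ($X = - 3 \left(-1\right) 5 \left(-4\right) 4 = - 3 \left(-5\right) \left(-4\right) 4 = - 3 \cdot 20 \cdot 4 = \left(-3\right) 80 = -240$)
$t{\left(j{\left(p{\left(C{\left(L{\left(0 \right)},0 \right)} \right)} \right)} \right)} X = \frac{7}{5} \left(-240\right) = -336$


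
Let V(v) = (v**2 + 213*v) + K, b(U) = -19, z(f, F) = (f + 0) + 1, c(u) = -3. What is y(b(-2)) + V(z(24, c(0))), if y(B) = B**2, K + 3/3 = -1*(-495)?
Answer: 6805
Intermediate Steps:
z(f, F) = 1 + f (z(f, F) = f + 1 = 1 + f)
K = 494 (K = -1 - 1*(-495) = -1 + 495 = 494)
V(v) = 494 + v**2 + 213*v (V(v) = (v**2 + 213*v) + 494 = 494 + v**2 + 213*v)
y(b(-2)) + V(z(24, c(0))) = (-19)**2 + (494 + (1 + 24)**2 + 213*(1 + 24)) = 361 + (494 + 25**2 + 213*25) = 361 + (494 + 625 + 5325) = 361 + 6444 = 6805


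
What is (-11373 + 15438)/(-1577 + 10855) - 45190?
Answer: -419268755/9278 ≈ -45190.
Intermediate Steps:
(-11373 + 15438)/(-1577 + 10855) - 45190 = 4065/9278 - 45190 = -419268755/9278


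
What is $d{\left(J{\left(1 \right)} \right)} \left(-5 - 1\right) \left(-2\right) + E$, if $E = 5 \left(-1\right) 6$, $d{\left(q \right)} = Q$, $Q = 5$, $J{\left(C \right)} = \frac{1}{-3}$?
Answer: $30$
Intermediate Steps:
$J{\left(C \right)} = - \frac{1}{3}$
$d{\left(q \right)} = 5$
$E = -30$ ($E = \left(-5\right) 6 = -30$)
$d{\left(J{\left(1 \right)} \right)} \left(-5 - 1\right) \left(-2\right) + E = 5 \left(-5 - 1\right) \left(-2\right) - 30 = 5 \left(\left(-6\right) \left(-2\right)\right) - 30 = 5 \cdot 12 - 30 = 60 - 30 = 30$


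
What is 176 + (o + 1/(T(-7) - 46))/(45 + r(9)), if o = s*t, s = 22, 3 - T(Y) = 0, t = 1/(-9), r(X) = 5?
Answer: 680929/3870 ≈ 175.95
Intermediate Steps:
t = -⅑ (t = 1*(-⅑) = -⅑ ≈ -0.11111)
T(Y) = 3 (T(Y) = 3 - 1*0 = 3 + 0 = 3)
o = -22/9 (o = 22*(-⅑) = -22/9 ≈ -2.4444)
176 + (o + 1/(T(-7) - 46))/(45 + r(9)) = 176 + (-22/9 + 1/(3 - 46))/(45 + 5) = 176 + (-22/9 + 1/(-43))/50 = 176 + (-22/9 - 1/43)*(1/50) = 176 - 955/387*1/50 = 176 - 191/3870 = 680929/3870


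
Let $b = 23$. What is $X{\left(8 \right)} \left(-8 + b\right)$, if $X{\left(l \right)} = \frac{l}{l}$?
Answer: $15$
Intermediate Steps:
$X{\left(l \right)} = 1$
$X{\left(8 \right)} \left(-8 + b\right) = 1 \left(-8 + 23\right) = 1 \cdot 15 = 15$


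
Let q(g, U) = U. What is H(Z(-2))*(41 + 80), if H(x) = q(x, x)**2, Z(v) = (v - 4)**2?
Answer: 156816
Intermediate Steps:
Z(v) = (-4 + v)**2
H(x) = x**2
H(Z(-2))*(41 + 80) = ((-4 - 2)**2)**2*(41 + 80) = ((-6)**2)**2*121 = 36**2*121 = 1296*121 = 156816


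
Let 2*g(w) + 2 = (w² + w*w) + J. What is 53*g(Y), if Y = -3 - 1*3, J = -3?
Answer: 3551/2 ≈ 1775.5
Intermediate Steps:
Y = -6 (Y = -3 - 3 = -6)
g(w) = -5/2 + w² (g(w) = -1 + ((w² + w*w) - 3)/2 = -1 + ((w² + w²) - 3)/2 = -1 + (2*w² - 3)/2 = -1 + (-3 + 2*w²)/2 = -1 + (-3/2 + w²) = -5/2 + w²)
53*g(Y) = 53*(-5/2 + (-6)²) = 53*(-5/2 + 36) = 53*(67/2) = 3551/2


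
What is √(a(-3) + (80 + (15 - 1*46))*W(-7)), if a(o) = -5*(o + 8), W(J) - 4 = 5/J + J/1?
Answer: 3*I*√23 ≈ 14.387*I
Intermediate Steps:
W(J) = 4 + J + 5/J (W(J) = 4 + (5/J + J/1) = 4 + (5/J + J*1) = 4 + (5/J + J) = 4 + (J + 5/J) = 4 + J + 5/J)
a(o) = -40 - 5*o (a(o) = -5*(8 + o) = -40 - 5*o)
√(a(-3) + (80 + (15 - 1*46))*W(-7)) = √((-40 - 5*(-3)) + (80 + (15 - 1*46))*(4 - 7 + 5/(-7))) = √((-40 + 15) + (80 + (15 - 46))*(4 - 7 + 5*(-⅐))) = √(-25 + (80 - 31)*(4 - 7 - 5/7)) = √(-25 + 49*(-26/7)) = √(-25 - 182) = √(-207) = 3*I*√23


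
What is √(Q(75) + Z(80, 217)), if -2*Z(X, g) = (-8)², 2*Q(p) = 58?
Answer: I*√3 ≈ 1.732*I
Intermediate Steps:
Q(p) = 29 (Q(p) = (½)*58 = 29)
Z(X, g) = -32 (Z(X, g) = -½*(-8)² = -½*64 = -32)
√(Q(75) + Z(80, 217)) = √(29 - 32) = √(-3) = I*√3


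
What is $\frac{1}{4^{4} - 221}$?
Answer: $\frac{1}{35} \approx 0.028571$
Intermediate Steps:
$\frac{1}{4^{4} - 221} = \frac{1}{256 - 221} = \frac{1}{35}$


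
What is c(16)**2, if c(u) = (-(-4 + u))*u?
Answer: 36864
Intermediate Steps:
c(u) = u*(4 - u) (c(u) = (4 - u)*u = u*(4 - u))
c(16)**2 = (16*(4 - 1*16))**2 = (16*(4 - 16))**2 = (16*(-12))**2 = (-192)**2 = 36864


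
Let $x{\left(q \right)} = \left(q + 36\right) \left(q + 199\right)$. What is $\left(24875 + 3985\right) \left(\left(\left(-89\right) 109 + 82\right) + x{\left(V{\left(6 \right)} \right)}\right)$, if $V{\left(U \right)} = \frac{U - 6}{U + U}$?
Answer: $-70851300$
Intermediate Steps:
$V{\left(U \right)} = \frac{-6 + U}{2 U}$
$x{\left(q \right)} = \left(36 + q\right) \left(199 + q\right)$
$\left(24875 + 3985\right) \left(\left(\left(-89\right) 109 + 82\right) + x{\left(V{\left(6 \right)} \right)}\right) = \left(24875 + 3985\right) \left(\left(\left(-89\right) 109 + 82\right) + \left(7164 + \left(\frac{-6 + 6}{2 \cdot 6}\right)^{2} + 235 \frac{-6 + 6}{2 \cdot 6}\right)\right) = 28860 \left(\left(-9701 + 82\right) + \left(7164 + \left(\frac{1}{2} \cdot \frac{1}{6} \cdot 0\right)^{2} + 235 \cdot \frac{1}{2} \cdot \frac{1}{6} \cdot 0\right)\right) = 28860 \left(-9619 + \left(7164 + 0^{2} + 235 \cdot 0\right)\right) = 28860 \left(-9619 + \left(7164 + 0 + 0\right)\right) = 28860 \left(-9619 + 7164\right) = 28860 \left(-2455\right) = -70851300$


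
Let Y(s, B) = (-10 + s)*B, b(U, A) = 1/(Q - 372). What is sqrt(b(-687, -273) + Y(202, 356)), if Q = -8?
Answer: sqrt(2467507105)/190 ≈ 261.44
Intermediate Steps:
b(U, A) = -1/380 (b(U, A) = 1/(-8 - 372) = 1/(-380) = -1/380)
Y(s, B) = B*(-10 + s)
sqrt(b(-687, -273) + Y(202, 356)) = sqrt(-1/380 + 356*(-10 + 202)) = sqrt(-1/380 + 356*192) = sqrt(-1/380 + 68352) = sqrt(25973759/380) = sqrt(2467507105)/190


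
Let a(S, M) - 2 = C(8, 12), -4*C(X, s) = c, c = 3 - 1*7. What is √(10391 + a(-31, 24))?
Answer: √10394 ≈ 101.95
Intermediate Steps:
c = -4 (c = 3 - 7 = -4)
C(X, s) = 1 (C(X, s) = -¼*(-4) = 1)
a(S, M) = 3 (a(S, M) = 2 + 1 = 3)
√(10391 + a(-31, 24)) = √(10391 + 3) = √10394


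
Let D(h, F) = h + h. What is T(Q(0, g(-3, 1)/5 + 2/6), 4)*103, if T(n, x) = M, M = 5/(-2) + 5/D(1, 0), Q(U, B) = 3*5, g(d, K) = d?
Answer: 0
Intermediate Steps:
D(h, F) = 2*h
Q(U, B) = 15
M = 0 (M = 5/(-2) + 5/((2*1)) = 5*(-½) + 5/2 = -5/2 + 5*(½) = -5/2 + 5/2 = 0)
T(n, x) = 0
T(Q(0, g(-3, 1)/5 + 2/6), 4)*103 = 0*103 = 0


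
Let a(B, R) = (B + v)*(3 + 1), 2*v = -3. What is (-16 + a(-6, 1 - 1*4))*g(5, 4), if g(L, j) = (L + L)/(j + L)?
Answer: -460/9 ≈ -51.111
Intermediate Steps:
v = -3/2 (v = (½)*(-3) = -3/2 ≈ -1.5000)
g(L, j) = 2*L/(L + j) (g(L, j) = (2*L)/(L + j) = 2*L/(L + j))
a(B, R) = -6 + 4*B (a(B, R) = (B - 3/2)*(3 + 1) = (-3/2 + B)*4 = -6 + 4*B)
(-16 + a(-6, 1 - 1*4))*g(5, 4) = (-16 + (-6 + 4*(-6)))*(2*5/(5 + 4)) = (-16 + (-6 - 24))*(2*5/9) = (-16 - 30)*(2*5*(⅑)) = -46*10/9 = -460/9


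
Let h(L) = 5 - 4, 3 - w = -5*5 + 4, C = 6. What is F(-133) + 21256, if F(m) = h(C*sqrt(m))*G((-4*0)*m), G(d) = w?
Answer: 21280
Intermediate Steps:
w = 24 (w = 3 - (-5*5 + 4) = 3 - (-25 + 4) = 3 - 1*(-21) = 3 + 21 = 24)
G(d) = 24
h(L) = 1
F(m) = 24 (F(m) = 1*24 = 24)
F(-133) + 21256 = 24 + 21256 = 21280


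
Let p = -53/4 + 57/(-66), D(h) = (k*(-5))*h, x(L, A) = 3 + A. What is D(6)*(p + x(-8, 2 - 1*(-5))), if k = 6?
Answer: 8145/11 ≈ 740.45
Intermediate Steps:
D(h) = -30*h (D(h) = (6*(-5))*h = -30*h)
p = -621/44 (p = -53*¼ + 57*(-1/66) = -53/4 - 19/22 = -621/44 ≈ -14.114)
D(6)*(p + x(-8, 2 - 1*(-5))) = (-30*6)*(-621/44 + (3 + (2 - 1*(-5)))) = -180*(-621/44 + (3 + (2 + 5))) = -180*(-621/44 + (3 + 7)) = -180*(-621/44 + 10) = -180*(-181/44) = 8145/11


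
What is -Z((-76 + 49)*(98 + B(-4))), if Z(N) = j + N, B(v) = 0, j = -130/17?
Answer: 45112/17 ≈ 2653.6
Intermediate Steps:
j = -130/17 (j = -130*1/17 = -130/17 ≈ -7.6471)
Z(N) = -130/17 + N
-Z((-76 + 49)*(98 + B(-4))) = -(-130/17 + (-76 + 49)*(98 + 0)) = -(-130/17 - 27*98) = -(-130/17 - 2646) = -1*(-45112/17) = 45112/17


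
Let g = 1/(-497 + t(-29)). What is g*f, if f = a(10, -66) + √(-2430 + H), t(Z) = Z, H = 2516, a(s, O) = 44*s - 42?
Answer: -199/263 - √86/526 ≈ -0.77428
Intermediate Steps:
a(s, O) = -42 + 44*s
g = -1/526 (g = 1/(-497 - 29) = 1/(-526) = -1/526 ≈ -0.0019011)
f = 398 + √86 (f = (-42 + 44*10) + √(-2430 + 2516) = (-42 + 440) + √86 = 398 + √86 ≈ 407.27)
g*f = -(398 + √86)/526 = -199/263 - √86/526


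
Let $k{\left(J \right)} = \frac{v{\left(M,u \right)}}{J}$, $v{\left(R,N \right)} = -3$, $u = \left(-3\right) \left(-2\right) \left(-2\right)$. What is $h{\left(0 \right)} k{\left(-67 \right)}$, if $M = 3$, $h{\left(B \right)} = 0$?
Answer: $0$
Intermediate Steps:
$u = -12$ ($u = 6 \left(-2\right) = -12$)
$k{\left(J \right)} = - \frac{3}{J}$
$h{\left(0 \right)} k{\left(-67 \right)} = 0 \left(- \frac{3}{-67}\right) = 0 \left(\left(-3\right) \left(- \frac{1}{67}\right)\right) = 0 \cdot \frac{3}{67} = 0$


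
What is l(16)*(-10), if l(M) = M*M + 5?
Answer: -2610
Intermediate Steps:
l(M) = 5 + M**2 (l(M) = M**2 + 5 = 5 + M**2)
l(16)*(-10) = (5 + 16**2)*(-10) = (5 + 256)*(-10) = 261*(-10) = -2610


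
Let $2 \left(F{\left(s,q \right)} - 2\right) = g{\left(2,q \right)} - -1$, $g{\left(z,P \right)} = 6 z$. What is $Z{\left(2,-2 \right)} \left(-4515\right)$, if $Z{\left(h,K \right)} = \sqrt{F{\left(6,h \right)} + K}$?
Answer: $- \frac{4515 \sqrt{26}}{2} \approx -11511.0$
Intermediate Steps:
$F{\left(s,q \right)} = \frac{17}{2}$ ($F{\left(s,q \right)} = 2 + \frac{6 \cdot 2 - -1}{2} = 2 + \frac{12 + 1}{2} = 2 + \frac{1}{2} \cdot 13 = 2 + \frac{13}{2} = \frac{17}{2}$)
$Z{\left(h,K \right)} = \sqrt{\frac{17}{2} + K}$
$Z{\left(2,-2 \right)} \left(-4515\right) = \frac{\sqrt{34 + 4 \left(-2\right)}}{2} \left(-4515\right) = \frac{\sqrt{34 - 8}}{2} \left(-4515\right) = \frac{\sqrt{26}}{2} \left(-4515\right) = - \frac{4515 \sqrt{26}}{2}$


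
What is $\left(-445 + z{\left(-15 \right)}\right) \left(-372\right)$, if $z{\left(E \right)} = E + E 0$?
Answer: $171120$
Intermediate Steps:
$z{\left(E \right)} = E$ ($z{\left(E \right)} = E + 0 = E$)
$\left(-445 + z{\left(-15 \right)}\right) \left(-372\right) = \left(-445 - 15\right) \left(-372\right) = \left(-460\right) \left(-372\right) = 171120$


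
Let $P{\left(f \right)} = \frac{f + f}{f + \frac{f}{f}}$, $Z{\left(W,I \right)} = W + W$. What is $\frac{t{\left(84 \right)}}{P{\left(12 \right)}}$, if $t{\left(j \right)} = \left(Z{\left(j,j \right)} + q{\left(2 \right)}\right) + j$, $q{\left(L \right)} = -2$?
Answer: $\frac{1625}{12} \approx 135.42$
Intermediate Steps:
$Z{\left(W,I \right)} = 2 W$
$P{\left(f \right)} = \frac{2 f}{1 + f}$ ($P{\left(f \right)} = \frac{2 f}{f + 1} = \frac{2 f}{1 + f}$)
$t{\left(j \right)} = -2 + 3 j$ ($t{\left(j \right)} = \left(2 j - 2\right) + j = \left(-2 + 2 j\right) + j = -2 + 3 j$)
$\frac{t{\left(84 \right)}}{P{\left(12 \right)}} = \frac{-2 + 3 \cdot 84}{2 \cdot 12 \frac{1}{1 + 12}} = \frac{-2 + 252}{2 \cdot 12 \cdot \frac{1}{13}} = \frac{250}{2 \cdot 12 \cdot \frac{1}{13}} = \frac{250}{\frac{24}{13}} = 250 \cdot \frac{13}{24} = \frac{1625}{12}$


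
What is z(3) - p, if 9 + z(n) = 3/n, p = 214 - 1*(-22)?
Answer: -244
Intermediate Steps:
p = 236 (p = 214 + 22 = 236)
z(n) = -9 + 3/n
z(3) - p = (-9 + 3/3) - 1*236 = (-9 + 3*(1/3)) - 236 = (-9 + 1) - 236 = -8 - 236 = -244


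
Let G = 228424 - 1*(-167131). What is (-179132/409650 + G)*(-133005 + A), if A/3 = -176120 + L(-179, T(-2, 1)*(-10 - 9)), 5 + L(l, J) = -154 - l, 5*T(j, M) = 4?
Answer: -3571905078903883/13655 ≈ -2.6158e+11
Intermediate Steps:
T(j, M) = ⅘ (T(j, M) = (⅕)*4 = ⅘)
L(l, J) = -159 - l (L(l, J) = -5 + (-154 - l) = -159 - l)
G = 395555 (G = 228424 + 167131 = 395555)
A = -528300 (A = 3*(-176120 + (-159 - 1*(-179))) = 3*(-176120 + (-159 + 179)) = 3*(-176120 + 20) = 3*(-176100) = -528300)
(-179132/409650 + G)*(-133005 + A) = (-179132/409650 + 395555)*(-133005 - 528300) = (-179132*1/409650 + 395555)*(-661305) = (-89566/204825 + 395555)*(-661305) = (81019463309/204825)*(-661305) = -3571905078903883/13655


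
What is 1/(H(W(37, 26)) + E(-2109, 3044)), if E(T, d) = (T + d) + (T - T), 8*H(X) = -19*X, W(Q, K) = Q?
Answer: 8/6777 ≈ 0.0011805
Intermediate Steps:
H(X) = -19*X/8 (H(X) = (-19*X)/8 = -19*X/8)
E(T, d) = T + d (E(T, d) = (T + d) + 0 = T + d)
1/(H(W(37, 26)) + E(-2109, 3044)) = 1/(-19/8*37 + (-2109 + 3044)) = 1/(-703/8 + 935) = 1/(6777/8) = 8/6777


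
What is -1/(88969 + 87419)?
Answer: -1/176388 ≈ -5.6693e-6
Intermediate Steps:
-1/(88969 + 87419) = -1/176388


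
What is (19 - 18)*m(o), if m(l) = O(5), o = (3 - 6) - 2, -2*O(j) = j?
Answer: -5/2 ≈ -2.5000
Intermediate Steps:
O(j) = -j/2
o = -5 (o = -3 - 2 = -5)
m(l) = -5/2 (m(l) = -½*5 = -5/2)
(19 - 18)*m(o) = (19 - 18)*(-5/2) = 1*(-5/2) = -5/2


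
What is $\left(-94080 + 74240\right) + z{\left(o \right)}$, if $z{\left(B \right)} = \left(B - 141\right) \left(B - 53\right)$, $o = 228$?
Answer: $-4615$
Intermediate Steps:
$z{\left(B \right)} = \left(-141 + B\right) \left(-53 + B\right)$
$\left(-94080 + 74240\right) + z{\left(o \right)} = \left(-94080 + 74240\right) + \left(7473 + 228^{2} - 44232\right) = -19840 + \left(7473 + 51984 - 44232\right) = -19840 + 15225 = -4615$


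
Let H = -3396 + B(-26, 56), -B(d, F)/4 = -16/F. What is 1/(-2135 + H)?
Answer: -7/38709 ≈ -0.00018084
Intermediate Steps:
B(d, F) = 64/F (B(d, F) = -(-64)/F = 64/F)
H = -23764/7 (H = -3396 + 64/56 = -3396 + 64*(1/56) = -3396 + 8/7 = -23764/7 ≈ -3394.9)
1/(-2135 + H) = 1/(-2135 - 23764/7) = 1/(-38709/7) = -7/38709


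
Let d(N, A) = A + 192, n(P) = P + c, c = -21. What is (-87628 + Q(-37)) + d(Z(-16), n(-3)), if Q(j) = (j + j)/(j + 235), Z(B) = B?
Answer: -8658577/99 ≈ -87460.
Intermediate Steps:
n(P) = -21 + P (n(P) = P - 21 = -21 + P)
Q(j) = 2*j/(235 + j) (Q(j) = (2*j)/(235 + j) = 2*j/(235 + j))
d(N, A) = 192 + A
(-87628 + Q(-37)) + d(Z(-16), n(-3)) = (-87628 + 2*(-37)/(235 - 37)) + (192 + (-21 - 3)) = (-87628 + 2*(-37)/198) + (192 - 24) = (-87628 + 2*(-37)*(1/198)) + 168 = (-87628 - 37/99) + 168 = -8675209/99 + 168 = -8658577/99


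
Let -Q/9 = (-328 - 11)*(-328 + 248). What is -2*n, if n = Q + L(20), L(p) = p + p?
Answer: 488080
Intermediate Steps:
L(p) = 2*p
Q = -244080 (Q = -9*(-328 - 11)*(-328 + 248) = -(-3051)*(-80) = -9*27120 = -244080)
n = -244040 (n = -244080 + 2*20 = -244080 + 40 = -244040)
-2*n = -2*(-244040) = 488080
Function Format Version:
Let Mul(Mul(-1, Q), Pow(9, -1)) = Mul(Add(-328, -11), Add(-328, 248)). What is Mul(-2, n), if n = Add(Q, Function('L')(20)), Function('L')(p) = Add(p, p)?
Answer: 488080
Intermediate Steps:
Function('L')(p) = Mul(2, p)
Q = -244080 (Q = Mul(-9, Mul(Add(-328, -11), Add(-328, 248))) = Mul(-9, Mul(-339, -80)) = Mul(-9, 27120) = -244080)
n = -244040 (n = Add(-244080, Mul(2, 20)) = Add(-244080, 40) = -244040)
Mul(-2, n) = Mul(-2, -244040) = 488080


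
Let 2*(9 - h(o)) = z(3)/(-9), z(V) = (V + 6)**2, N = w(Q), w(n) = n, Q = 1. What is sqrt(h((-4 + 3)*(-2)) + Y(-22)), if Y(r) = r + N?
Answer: I*sqrt(30)/2 ≈ 2.7386*I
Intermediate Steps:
N = 1
z(V) = (6 + V)**2
Y(r) = 1 + r (Y(r) = r + 1 = 1 + r)
h(o) = 27/2 (h(o) = 9 - (6 + 3)**2/(2*(-9)) = 9 - 9**2*(-1)/(2*9) = 9 - 81*(-1)/(2*9) = 9 - 1/2*(-9) = 9 + 9/2 = 27/2)
sqrt(h((-4 + 3)*(-2)) + Y(-22)) = sqrt(27/2 + (1 - 22)) = sqrt(27/2 - 21) = sqrt(-15/2) = I*sqrt(30)/2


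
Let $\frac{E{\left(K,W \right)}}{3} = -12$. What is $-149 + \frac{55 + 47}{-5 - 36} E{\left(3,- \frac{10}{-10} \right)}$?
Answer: $- \frac{2437}{41} \approx -59.439$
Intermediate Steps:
$E{\left(K,W \right)} = -36$ ($E{\left(K,W \right)} = 3 \left(-12\right) = -36$)
$-149 + \frac{55 + 47}{-5 - 36} E{\left(3,- \frac{10}{-10} \right)} = -149 + \frac{55 + 47}{-5 - 36} \left(-36\right) = -149 + \frac{102}{-41} \left(-36\right) = -149 + 102 \left(- \frac{1}{41}\right) \left(-36\right) = -149 - - \frac{3672}{41} = -149 + \frac{3672}{41} = - \frac{2437}{41}$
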